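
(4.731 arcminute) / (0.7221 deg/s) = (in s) 0.1092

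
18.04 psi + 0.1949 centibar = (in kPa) 124.6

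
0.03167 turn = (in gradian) 12.67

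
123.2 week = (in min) 1.242e+06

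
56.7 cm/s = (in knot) 1.102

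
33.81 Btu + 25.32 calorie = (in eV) 2.233e+23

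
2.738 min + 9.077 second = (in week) 0.0002866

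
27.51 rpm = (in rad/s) 2.881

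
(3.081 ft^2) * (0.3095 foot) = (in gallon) 7.133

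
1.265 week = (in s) 7.651e+05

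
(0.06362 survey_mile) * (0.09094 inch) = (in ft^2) 2.546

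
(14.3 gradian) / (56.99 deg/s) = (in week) 3.734e-07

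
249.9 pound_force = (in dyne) 1.112e+08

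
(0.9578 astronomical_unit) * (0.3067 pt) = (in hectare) 1550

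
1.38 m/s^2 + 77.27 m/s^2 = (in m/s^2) 78.65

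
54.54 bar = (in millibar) 5.454e+04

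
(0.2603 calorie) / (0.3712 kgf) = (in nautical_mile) 0.0001615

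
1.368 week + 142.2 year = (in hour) 1.246e+06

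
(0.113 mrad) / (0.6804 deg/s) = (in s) 0.009516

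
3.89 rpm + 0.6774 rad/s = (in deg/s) 62.15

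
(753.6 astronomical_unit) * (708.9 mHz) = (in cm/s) 7.992e+15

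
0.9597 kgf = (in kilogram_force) 0.9597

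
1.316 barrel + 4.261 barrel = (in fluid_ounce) 2.998e+04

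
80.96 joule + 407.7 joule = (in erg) 4.887e+09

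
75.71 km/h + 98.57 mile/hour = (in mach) 0.1912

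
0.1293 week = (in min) 1303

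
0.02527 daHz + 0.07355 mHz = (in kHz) 0.0002528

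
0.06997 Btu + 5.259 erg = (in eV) 4.608e+20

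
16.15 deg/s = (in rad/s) 0.2819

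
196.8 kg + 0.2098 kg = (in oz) 6949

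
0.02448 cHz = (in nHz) 2.448e+05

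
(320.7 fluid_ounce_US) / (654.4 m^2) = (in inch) 0.0005706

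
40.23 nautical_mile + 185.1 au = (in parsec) 0.0008974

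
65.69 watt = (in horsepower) 0.08809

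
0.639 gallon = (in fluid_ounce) 81.79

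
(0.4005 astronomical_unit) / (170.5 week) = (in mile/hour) 1300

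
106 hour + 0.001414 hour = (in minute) 6360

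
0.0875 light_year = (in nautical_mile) 4.47e+11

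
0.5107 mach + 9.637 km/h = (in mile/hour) 395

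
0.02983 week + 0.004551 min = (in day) 0.2088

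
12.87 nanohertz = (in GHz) 1.287e-17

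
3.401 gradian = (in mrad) 53.42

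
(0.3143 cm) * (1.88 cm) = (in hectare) 5.909e-09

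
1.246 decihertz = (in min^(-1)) 7.476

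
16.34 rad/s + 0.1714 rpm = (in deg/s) 937.2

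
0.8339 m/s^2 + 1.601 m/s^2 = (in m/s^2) 2.435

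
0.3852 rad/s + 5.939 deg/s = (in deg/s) 28.01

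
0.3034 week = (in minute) 3058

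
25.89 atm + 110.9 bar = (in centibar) 1.371e+04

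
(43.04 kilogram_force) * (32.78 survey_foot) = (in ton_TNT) 1.008e-06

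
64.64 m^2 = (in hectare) 0.006464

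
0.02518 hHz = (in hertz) 2.518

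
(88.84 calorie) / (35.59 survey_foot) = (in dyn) 3.427e+06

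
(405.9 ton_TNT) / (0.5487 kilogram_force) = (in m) 3.156e+11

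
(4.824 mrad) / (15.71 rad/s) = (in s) 0.0003071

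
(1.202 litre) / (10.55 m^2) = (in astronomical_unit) 7.616e-16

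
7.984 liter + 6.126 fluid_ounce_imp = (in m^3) 0.008158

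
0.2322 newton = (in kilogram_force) 0.02368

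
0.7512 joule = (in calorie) 0.1795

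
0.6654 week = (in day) 4.658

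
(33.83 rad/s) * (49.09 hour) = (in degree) 3.425e+08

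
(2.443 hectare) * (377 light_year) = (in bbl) 5.481e+23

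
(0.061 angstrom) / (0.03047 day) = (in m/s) 2.317e-15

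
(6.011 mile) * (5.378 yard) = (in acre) 11.76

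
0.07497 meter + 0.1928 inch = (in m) 0.07987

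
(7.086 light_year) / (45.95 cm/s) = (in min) 2.432e+15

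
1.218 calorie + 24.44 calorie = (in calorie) 25.66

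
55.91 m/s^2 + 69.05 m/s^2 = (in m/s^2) 125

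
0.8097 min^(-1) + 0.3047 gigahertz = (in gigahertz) 0.3047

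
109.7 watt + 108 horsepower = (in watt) 8.065e+04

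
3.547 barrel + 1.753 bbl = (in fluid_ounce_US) 2.849e+04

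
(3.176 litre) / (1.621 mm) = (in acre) 0.0004841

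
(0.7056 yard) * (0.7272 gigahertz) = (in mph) 1.05e+09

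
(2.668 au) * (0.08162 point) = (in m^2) 1.149e+07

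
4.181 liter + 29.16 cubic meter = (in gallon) 7704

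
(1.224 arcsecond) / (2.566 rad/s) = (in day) 2.677e-11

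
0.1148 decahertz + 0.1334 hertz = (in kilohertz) 0.001281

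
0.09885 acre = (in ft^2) 4306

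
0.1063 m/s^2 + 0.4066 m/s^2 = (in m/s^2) 0.5129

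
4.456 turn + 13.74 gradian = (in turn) 4.49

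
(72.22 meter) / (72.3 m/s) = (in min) 0.01665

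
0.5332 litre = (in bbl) 0.003354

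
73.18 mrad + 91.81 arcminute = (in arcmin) 343.4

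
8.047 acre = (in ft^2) 3.505e+05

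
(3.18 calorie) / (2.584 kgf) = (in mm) 525.1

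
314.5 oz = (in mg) 8.916e+06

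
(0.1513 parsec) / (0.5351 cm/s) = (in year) 2.767e+10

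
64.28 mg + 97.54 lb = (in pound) 97.54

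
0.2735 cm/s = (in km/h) 0.009846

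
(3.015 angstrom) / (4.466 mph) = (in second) 1.51e-10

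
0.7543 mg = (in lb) 1.663e-06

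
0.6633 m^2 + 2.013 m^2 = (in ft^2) 28.81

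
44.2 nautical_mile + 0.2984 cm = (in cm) 8.186e+06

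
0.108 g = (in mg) 108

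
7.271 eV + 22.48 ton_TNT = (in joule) 9.406e+10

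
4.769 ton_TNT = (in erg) 1.995e+17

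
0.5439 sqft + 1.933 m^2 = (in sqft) 21.35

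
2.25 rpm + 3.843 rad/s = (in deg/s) 233.7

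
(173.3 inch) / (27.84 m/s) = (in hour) 4.392e-05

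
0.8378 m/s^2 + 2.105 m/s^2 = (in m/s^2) 2.943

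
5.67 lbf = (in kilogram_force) 2.572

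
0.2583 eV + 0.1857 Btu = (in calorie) 46.83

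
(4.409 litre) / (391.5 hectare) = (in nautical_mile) 6.081e-13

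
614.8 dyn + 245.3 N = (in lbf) 55.15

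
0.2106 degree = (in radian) 0.003676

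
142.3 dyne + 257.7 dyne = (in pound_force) 0.0008992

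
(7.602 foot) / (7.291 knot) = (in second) 0.6178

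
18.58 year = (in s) 5.859e+08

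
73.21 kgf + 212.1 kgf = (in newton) 2798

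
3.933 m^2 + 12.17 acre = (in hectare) 4.925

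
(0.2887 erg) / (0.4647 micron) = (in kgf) 0.006335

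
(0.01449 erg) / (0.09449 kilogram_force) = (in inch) 6.156e-08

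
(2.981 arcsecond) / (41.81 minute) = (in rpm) 5.501e-08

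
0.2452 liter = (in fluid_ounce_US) 8.291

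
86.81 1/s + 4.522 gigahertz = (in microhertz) 4.522e+15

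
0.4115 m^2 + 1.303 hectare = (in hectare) 1.303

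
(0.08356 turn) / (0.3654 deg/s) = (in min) 1.372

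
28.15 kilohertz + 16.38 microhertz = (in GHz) 2.815e-05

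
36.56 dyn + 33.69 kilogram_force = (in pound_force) 74.27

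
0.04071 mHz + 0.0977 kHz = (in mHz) 9.77e+04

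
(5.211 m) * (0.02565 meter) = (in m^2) 0.1337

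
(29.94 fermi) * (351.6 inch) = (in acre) 6.607e-17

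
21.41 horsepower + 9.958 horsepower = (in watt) 2.339e+04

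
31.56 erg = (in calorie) 7.543e-07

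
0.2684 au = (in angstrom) 4.015e+20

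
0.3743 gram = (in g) 0.3743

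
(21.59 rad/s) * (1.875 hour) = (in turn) 2.319e+04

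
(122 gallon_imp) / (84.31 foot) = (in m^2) 0.02158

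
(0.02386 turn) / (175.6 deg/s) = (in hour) 1.359e-05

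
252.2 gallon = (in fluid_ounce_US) 3.228e+04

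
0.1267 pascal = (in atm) 1.25e-06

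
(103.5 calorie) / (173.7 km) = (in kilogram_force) 0.0002542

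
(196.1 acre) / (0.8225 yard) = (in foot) 3.462e+06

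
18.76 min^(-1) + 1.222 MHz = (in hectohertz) 1.222e+04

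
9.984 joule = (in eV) 6.232e+19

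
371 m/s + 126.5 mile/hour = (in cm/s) 4.276e+04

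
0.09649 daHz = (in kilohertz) 0.0009649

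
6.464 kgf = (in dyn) 6.339e+06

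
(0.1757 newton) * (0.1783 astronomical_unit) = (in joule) 4.686e+09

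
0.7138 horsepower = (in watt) 532.3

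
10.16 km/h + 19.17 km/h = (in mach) 0.02393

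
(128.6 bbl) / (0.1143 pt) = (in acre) 125.3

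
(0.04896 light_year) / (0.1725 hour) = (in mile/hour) 1.669e+12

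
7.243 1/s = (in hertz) 7.243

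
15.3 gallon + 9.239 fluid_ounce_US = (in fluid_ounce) 1968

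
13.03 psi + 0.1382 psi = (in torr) 681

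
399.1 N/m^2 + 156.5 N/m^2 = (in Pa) 555.6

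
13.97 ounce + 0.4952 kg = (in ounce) 31.44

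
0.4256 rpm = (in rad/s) 0.04457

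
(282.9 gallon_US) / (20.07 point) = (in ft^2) 1628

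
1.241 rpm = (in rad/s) 0.13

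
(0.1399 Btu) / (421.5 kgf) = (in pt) 101.2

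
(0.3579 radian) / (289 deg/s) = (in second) 0.07096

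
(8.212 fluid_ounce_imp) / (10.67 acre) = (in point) 1.532e-05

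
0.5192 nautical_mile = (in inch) 3.786e+04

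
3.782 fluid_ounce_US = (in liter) 0.1118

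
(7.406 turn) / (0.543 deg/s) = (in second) 4910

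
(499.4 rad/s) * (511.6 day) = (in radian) 2.207e+10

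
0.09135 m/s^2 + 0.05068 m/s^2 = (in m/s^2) 0.142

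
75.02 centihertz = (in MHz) 7.502e-07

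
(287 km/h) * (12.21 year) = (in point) 8.702e+13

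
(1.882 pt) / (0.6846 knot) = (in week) 3.117e-09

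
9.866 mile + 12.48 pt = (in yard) 1.736e+04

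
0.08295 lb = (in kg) 0.03763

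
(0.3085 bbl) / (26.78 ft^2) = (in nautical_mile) 1.064e-05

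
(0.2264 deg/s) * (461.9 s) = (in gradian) 116.2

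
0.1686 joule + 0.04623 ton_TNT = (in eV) 1.207e+27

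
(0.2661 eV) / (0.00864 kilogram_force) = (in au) 3.364e-30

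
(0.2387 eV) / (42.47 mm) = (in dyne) 9.005e-14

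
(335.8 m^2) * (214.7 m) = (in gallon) 1.905e+07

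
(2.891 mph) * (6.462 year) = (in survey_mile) 1.637e+05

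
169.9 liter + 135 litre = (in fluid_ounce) 1.031e+04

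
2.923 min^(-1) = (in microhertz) 4.872e+04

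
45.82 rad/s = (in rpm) 437.5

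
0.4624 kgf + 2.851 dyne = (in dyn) 4.535e+05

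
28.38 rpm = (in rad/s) 2.972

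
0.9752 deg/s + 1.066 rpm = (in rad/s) 0.1287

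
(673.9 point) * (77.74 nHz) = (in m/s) 1.848e-08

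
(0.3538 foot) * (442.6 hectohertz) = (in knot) 9278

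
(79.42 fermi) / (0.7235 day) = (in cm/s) 1.271e-16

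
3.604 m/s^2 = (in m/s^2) 3.604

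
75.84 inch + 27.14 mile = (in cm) 4.368e+06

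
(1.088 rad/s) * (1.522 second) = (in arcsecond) 3.416e+05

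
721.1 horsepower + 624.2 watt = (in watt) 5.383e+05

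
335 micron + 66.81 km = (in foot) 2.192e+05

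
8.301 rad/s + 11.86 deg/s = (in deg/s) 487.5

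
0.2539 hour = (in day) 0.01058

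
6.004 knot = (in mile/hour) 6.909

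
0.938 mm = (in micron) 938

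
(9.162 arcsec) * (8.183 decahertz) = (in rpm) 0.03471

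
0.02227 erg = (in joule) 2.227e-09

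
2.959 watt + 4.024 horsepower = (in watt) 3004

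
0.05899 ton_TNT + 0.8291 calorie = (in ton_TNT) 0.05899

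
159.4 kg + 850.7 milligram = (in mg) 1.594e+08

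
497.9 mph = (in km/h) 801.3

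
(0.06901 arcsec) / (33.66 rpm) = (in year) 3.01e-15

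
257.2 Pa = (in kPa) 0.2572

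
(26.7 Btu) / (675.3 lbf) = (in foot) 30.77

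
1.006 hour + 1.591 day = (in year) 0.004474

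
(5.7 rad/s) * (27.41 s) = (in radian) 156.2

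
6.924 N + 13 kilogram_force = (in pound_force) 30.22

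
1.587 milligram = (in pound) 3.499e-06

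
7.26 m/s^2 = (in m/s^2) 7.26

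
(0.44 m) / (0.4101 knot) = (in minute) 0.03476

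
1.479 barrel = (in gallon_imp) 51.72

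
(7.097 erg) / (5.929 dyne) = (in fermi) 1.197e+13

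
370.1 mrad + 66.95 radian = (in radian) 67.32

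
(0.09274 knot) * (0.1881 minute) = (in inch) 21.2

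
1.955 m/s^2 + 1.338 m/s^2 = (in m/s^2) 3.293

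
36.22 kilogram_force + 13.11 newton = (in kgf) 37.56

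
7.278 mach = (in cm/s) 2.478e+05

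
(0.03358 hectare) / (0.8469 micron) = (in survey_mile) 2.464e+05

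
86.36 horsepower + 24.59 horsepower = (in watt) 8.274e+04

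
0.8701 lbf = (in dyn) 3.87e+05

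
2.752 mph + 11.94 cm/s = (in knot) 2.624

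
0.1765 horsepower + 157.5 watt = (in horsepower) 0.3877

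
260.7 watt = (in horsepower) 0.3496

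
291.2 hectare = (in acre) 719.6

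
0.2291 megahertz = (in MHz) 0.2291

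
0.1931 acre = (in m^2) 781.4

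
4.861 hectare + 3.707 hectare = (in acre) 21.17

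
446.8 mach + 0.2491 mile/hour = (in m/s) 1.521e+05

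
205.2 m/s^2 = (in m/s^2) 205.2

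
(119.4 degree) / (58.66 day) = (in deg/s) 2.356e-05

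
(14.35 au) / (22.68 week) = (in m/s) 1.565e+05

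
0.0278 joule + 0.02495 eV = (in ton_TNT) 6.644e-12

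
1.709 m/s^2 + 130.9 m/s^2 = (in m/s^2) 132.6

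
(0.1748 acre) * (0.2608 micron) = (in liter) 0.1845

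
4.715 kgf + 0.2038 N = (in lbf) 10.44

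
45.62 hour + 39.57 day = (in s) 3.583e+06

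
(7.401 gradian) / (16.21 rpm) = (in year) 2.172e-09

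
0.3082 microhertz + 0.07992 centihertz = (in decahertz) 7.995e-05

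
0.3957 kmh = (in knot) 0.2137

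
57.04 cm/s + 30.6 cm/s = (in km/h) 3.155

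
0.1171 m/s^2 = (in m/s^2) 0.1171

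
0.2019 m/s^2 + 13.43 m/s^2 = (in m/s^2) 13.63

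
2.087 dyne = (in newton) 2.087e-05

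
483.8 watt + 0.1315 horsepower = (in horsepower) 0.7803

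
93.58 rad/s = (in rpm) 893.6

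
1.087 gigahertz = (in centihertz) 1.087e+11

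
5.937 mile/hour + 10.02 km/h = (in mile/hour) 12.16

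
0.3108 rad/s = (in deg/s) 17.81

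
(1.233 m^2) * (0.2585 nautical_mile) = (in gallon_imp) 1.298e+05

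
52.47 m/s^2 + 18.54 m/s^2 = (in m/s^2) 71.01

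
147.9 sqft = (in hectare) 0.001374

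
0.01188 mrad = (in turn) 1.891e-06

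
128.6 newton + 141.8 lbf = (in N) 759.4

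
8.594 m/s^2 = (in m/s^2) 8.594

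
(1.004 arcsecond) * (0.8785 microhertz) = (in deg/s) 2.45e-10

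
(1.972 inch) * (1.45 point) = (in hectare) 2.562e-09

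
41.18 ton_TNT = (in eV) 1.075e+30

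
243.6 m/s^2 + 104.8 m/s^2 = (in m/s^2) 348.4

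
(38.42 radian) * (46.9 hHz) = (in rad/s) 1.802e+05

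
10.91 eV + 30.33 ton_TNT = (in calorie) 3.033e+10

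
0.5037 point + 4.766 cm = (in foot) 0.1569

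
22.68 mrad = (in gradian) 1.444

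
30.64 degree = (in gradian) 34.04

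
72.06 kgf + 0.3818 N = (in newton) 707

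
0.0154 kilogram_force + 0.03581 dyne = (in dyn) 1.51e+04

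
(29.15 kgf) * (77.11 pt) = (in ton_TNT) 1.859e-09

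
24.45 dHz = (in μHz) 2.445e+06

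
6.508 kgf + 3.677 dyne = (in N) 63.82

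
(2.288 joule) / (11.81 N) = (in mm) 193.7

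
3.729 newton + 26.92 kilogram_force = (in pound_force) 60.19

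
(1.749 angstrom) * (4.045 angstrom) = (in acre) 1.748e-23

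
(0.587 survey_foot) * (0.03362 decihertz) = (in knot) 0.001169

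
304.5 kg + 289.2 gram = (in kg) 304.8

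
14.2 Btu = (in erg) 1.498e+11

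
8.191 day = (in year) 0.02244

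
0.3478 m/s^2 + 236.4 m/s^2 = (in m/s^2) 236.7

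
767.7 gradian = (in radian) 12.06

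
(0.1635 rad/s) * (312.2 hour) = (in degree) 1.053e+07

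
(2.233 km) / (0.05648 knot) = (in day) 0.8895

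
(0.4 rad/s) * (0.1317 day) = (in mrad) 4.552e+06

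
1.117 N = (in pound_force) 0.2511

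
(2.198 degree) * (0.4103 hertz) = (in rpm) 0.1503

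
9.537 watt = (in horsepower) 0.01279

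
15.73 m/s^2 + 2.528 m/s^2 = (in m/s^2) 18.26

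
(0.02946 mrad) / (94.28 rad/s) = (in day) 3.617e-12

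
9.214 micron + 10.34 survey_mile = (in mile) 10.34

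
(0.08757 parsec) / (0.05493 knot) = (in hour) 2.656e+13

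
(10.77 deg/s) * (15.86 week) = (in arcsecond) 3.719e+11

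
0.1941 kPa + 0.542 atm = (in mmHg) 413.4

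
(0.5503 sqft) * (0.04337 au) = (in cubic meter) 3.317e+08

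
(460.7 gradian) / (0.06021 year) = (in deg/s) 0.0002184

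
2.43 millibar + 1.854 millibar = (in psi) 0.06213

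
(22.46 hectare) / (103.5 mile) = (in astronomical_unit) 9.014e-12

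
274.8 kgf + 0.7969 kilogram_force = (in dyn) 2.703e+08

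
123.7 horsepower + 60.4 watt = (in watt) 9.23e+04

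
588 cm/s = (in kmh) 21.17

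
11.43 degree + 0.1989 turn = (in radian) 1.449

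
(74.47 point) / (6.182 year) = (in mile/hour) 3.014e-10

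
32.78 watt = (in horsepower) 0.04396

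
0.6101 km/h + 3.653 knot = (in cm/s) 204.9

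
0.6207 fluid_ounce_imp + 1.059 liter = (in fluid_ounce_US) 36.41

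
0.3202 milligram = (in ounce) 1.129e-05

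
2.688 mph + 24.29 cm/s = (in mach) 0.004242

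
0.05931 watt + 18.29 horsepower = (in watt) 1.364e+04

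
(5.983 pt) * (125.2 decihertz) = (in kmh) 0.09513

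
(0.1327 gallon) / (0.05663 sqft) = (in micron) 9.548e+04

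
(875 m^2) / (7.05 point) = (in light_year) 3.719e-11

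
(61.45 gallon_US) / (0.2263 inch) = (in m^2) 40.47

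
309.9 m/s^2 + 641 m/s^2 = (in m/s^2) 950.9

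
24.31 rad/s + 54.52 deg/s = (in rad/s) 25.26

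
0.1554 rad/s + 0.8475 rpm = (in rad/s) 0.2441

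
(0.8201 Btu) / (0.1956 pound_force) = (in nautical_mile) 0.537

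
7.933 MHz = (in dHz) 7.933e+07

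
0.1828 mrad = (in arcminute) 0.6284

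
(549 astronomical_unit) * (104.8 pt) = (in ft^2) 3.268e+13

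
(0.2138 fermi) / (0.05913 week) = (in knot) 1.162e-20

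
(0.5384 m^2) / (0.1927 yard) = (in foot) 10.02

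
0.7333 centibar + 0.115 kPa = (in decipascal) 8483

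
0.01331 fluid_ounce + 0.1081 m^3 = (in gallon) 28.56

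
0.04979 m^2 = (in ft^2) 0.5359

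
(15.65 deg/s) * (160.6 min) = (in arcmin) 9.048e+06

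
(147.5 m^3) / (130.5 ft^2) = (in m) 12.17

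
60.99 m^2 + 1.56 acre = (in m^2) 6374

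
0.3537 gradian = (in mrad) 5.556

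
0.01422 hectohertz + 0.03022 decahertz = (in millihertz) 1724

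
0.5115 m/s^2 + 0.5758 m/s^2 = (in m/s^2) 1.087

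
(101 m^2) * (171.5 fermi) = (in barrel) 1.089e-10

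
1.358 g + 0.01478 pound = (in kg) 0.008062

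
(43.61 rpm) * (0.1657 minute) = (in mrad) 4.54e+04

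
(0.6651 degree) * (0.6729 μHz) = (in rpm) 7.459e-08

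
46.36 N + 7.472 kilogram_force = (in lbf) 26.9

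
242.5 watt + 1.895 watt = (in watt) 244.4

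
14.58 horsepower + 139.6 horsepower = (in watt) 1.15e+05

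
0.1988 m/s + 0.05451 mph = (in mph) 0.4992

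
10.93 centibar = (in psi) 1.585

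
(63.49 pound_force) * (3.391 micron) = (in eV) 5.977e+15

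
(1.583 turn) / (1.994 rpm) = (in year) 1.51e-06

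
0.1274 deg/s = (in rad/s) 0.002224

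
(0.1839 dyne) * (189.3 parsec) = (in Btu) 1.018e+10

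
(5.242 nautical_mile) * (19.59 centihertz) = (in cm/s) 1.902e+05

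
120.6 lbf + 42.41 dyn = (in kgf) 54.7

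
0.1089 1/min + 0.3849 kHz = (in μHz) 3.849e+08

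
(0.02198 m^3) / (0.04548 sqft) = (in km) 0.005202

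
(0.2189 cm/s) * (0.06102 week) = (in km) 0.08078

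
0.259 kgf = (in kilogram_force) 0.259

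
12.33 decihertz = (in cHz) 123.3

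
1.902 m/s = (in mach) 0.005586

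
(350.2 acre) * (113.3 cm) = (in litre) 1.606e+09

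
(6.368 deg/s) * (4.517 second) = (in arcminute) 1726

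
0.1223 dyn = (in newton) 1.223e-06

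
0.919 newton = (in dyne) 9.19e+04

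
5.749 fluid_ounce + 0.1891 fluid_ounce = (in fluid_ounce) 5.938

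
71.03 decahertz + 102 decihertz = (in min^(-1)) 4.323e+04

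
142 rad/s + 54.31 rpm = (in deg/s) 8462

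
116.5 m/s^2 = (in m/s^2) 116.5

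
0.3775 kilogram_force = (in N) 3.702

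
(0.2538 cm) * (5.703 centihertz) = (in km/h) 0.0005211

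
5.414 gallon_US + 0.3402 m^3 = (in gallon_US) 95.29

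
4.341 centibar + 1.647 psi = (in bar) 0.157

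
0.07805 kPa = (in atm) 0.0007703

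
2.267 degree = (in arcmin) 136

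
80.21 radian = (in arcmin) 2.757e+05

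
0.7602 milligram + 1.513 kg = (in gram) 1513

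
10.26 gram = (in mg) 1.026e+04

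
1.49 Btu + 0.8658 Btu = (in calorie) 594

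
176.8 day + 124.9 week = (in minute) 1.514e+06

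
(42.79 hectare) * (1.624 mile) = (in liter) 1.118e+12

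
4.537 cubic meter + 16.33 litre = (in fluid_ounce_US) 1.54e+05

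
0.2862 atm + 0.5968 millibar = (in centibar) 29.06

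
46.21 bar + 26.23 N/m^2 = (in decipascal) 4.621e+07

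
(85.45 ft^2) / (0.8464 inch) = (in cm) 3.693e+04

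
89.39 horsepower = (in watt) 6.666e+04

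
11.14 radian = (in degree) 638.3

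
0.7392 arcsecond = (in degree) 0.0002053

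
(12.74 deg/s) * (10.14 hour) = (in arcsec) 1.674e+09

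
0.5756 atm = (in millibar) 583.2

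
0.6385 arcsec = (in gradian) 0.0001971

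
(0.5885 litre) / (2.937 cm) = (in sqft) 0.2157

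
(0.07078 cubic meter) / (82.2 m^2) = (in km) 8.611e-07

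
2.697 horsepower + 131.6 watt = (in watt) 2143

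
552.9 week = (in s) 3.344e+08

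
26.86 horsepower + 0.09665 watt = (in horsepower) 26.86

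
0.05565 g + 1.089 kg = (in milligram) 1.089e+06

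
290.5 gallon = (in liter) 1100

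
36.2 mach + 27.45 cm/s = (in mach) 36.2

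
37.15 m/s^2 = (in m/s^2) 37.15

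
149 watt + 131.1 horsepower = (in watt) 9.791e+04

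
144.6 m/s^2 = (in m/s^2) 144.6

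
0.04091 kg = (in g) 40.91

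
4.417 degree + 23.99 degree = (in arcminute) 1704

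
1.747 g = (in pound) 0.003851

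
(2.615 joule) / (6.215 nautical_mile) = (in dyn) 22.72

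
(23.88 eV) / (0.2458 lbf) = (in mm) 3.499e-15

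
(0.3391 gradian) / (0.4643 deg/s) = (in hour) 0.0001826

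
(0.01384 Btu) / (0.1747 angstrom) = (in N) 8.358e+11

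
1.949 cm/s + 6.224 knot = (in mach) 0.009461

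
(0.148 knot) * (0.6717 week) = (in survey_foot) 1.015e+05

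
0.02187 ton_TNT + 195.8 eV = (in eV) 5.711e+26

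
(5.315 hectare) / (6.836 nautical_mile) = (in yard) 4.591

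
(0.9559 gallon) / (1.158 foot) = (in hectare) 1.025e-06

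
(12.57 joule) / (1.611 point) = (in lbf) 4972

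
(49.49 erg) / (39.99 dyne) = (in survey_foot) 0.0406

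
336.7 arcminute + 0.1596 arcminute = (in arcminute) 336.9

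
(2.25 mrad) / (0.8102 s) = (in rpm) 0.02652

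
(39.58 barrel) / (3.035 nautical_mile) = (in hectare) 1.12e-07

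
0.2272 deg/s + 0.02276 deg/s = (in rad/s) 0.004363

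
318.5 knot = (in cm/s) 1.639e+04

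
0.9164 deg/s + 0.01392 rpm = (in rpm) 0.1667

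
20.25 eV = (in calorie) 7.754e-19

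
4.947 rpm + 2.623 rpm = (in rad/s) 0.7927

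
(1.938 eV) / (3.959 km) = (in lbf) 1.763e-23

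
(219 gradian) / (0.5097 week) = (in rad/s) 1.116e-05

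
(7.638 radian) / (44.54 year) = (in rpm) 5.193e-08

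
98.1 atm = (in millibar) 9.94e+04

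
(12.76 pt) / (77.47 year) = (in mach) 5.411e-15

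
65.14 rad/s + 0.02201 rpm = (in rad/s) 65.14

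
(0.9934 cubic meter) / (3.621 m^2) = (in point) 777.7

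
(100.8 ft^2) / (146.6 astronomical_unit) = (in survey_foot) 1.401e-12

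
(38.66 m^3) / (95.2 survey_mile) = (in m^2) 0.0002523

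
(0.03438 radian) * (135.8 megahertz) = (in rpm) 4.458e+07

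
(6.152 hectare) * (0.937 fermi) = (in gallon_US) 1.523e-08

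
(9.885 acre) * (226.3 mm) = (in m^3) 9053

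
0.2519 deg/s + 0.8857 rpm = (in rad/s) 0.09715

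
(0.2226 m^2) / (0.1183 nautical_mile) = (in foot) 0.003333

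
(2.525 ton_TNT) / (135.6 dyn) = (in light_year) 0.0008235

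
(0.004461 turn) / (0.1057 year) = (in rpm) 8.03e-08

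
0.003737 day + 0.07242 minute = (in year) 1.038e-05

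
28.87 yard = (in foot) 86.61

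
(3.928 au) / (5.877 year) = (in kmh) 1.141e+04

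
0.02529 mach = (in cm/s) 861.1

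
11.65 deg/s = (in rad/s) 0.2033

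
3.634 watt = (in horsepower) 0.004873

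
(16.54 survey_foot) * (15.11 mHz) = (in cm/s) 7.618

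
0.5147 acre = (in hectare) 0.2083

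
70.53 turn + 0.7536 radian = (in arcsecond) 9.156e+07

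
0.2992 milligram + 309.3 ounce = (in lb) 19.33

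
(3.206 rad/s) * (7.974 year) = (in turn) 1.283e+08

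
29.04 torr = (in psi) 0.5615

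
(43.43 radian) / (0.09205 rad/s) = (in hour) 0.1311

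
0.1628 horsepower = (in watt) 121.4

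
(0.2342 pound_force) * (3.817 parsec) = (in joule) 1.227e+17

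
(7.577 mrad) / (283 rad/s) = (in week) 4.427e-11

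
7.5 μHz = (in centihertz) 0.00075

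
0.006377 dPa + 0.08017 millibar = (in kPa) 0.008018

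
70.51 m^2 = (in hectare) 0.007051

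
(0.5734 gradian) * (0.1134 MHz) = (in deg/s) 5.852e+04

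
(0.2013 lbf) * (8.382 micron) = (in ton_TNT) 1.794e-15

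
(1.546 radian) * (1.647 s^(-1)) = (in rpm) 24.32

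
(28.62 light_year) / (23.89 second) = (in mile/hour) 2.535e+16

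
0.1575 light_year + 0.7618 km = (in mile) 9.259e+11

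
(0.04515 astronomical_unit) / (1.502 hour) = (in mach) 3669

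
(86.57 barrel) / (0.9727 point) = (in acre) 9.911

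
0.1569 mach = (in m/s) 53.42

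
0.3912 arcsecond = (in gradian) 0.0001207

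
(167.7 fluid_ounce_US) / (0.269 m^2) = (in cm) 1.844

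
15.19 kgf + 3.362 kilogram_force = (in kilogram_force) 18.55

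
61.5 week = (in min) 6.199e+05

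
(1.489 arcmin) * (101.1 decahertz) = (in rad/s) 0.4379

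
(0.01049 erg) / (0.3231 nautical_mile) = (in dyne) 1.753e-07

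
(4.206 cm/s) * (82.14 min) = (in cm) 2.073e+04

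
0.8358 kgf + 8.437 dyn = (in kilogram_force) 0.8358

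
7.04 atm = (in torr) 5350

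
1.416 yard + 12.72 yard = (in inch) 508.9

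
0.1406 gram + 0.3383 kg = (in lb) 0.7461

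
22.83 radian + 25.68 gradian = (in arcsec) 4.792e+06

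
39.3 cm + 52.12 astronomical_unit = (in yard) 8.527e+12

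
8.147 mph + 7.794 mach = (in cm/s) 2.657e+05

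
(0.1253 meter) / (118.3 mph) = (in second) 0.002369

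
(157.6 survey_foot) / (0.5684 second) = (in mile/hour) 189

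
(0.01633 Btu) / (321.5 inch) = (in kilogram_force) 0.2151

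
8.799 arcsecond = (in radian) 4.266e-05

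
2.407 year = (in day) 878.6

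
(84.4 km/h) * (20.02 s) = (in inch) 1.848e+04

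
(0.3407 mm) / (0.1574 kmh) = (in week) 1.288e-08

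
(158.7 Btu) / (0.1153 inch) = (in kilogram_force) 5.83e+06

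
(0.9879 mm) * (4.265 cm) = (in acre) 1.041e-08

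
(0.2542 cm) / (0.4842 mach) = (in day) 1.785e-10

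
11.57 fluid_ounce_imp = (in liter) 0.3287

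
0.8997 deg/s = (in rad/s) 0.0157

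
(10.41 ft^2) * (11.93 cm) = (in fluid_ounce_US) 3901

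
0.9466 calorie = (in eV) 2.472e+19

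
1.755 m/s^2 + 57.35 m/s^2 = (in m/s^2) 59.11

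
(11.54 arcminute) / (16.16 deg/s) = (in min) 0.0001984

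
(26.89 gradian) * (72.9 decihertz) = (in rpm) 29.4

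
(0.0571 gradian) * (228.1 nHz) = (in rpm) 1.954e-09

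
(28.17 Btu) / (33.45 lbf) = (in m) 199.7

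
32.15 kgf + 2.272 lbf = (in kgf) 33.18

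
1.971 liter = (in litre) 1.971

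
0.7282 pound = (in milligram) 3.303e+05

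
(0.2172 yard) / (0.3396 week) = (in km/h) 3.481e-06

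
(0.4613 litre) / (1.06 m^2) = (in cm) 0.04352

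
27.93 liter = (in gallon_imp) 6.144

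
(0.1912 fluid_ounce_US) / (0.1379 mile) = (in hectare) 2.548e-12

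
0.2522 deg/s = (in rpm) 0.04203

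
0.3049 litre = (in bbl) 0.001918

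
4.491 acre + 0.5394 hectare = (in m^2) 2.357e+04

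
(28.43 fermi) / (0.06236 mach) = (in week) 2.214e-21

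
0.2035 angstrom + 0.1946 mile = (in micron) 3.132e+08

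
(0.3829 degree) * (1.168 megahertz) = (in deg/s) 4.472e+05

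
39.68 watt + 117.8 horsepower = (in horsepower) 117.9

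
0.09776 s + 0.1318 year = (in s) 4.156e+06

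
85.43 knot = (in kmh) 158.2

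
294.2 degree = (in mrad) 5135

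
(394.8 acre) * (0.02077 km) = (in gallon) 8.766e+09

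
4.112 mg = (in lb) 9.065e-06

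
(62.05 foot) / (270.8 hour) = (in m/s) 1.94e-05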